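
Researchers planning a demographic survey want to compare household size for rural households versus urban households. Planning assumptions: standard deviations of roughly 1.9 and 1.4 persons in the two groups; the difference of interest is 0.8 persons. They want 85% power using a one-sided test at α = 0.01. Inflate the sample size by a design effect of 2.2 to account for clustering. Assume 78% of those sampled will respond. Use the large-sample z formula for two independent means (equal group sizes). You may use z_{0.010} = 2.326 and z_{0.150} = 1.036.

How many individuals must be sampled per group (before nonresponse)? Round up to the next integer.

n = (z_α + z_β)² · (σ₁² + σ₂²) / δ²
  = (2.326 + 1.036)² · (1.9² + 1.4² = 5.57) / 0.8²
  = 11.3030 · 5.57 / 0.64
  = 98.37
Design effect: 2.2 × 98.37 = 216.42.
Adjust for 78% response: 216.42 / 0.78 = 277.46.
Round up → n = 278 per group.

n = 278 per group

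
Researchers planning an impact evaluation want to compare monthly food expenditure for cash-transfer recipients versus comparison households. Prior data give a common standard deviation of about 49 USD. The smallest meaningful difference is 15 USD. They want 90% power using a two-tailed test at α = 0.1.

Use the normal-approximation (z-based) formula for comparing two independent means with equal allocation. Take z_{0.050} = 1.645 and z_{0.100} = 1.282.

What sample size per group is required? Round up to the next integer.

n = 183 per group

n = (z_{α/2} + z_β)² · (σ₁² + σ₂²) / δ²
  = (1.645 + 1.282)² · (2·49² = 4802) / 15²
  = 8.5673 · 4802 / 225
  = 182.85
Round up → n = 183 per group.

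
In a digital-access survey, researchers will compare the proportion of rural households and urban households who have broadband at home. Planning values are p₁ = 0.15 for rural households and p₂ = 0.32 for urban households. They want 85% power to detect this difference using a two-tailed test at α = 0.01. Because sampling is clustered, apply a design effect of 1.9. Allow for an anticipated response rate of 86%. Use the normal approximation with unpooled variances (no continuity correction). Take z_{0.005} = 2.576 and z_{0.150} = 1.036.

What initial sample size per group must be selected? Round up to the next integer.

n = 345 per group

n = (z_{α/2} + z_β)² · [p₁(1−p₁) + p₂(1−p₂)] / (p₁ − p₂)²
  = (2.576 + 1.036)² · (0.15·0.85 + 0.32·0.68) / (-0.17)²
  = (3.612)² · (0.1275 + 0.2176) / 0.0289
  = 13.0465 · 0.3451 / 0.0289
  = 155.79
Design effect: 1.9 × 155.79 = 296.00.
Adjust for 86% response: 296.00 / 0.86 = 344.19.
Round up → n = 345 per group.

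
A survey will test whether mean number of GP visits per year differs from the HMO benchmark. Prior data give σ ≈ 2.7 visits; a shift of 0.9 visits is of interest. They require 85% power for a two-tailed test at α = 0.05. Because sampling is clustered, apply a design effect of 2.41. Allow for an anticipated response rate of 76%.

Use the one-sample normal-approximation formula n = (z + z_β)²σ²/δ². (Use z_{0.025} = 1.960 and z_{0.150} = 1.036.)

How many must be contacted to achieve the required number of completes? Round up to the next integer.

n = 257

n = (z_{α/2} + z_β)² · σ² / δ²
  = (1.960 + 1.036)² · 2.7² / 0.9²
  = 8.9760 · 7.29 / 0.81
  = 80.78
Design effect: 2.41 × 80.78 = 194.69.
Adjust for 76% response: 194.69 / 0.76 = 256.17.
Round up → n = 257.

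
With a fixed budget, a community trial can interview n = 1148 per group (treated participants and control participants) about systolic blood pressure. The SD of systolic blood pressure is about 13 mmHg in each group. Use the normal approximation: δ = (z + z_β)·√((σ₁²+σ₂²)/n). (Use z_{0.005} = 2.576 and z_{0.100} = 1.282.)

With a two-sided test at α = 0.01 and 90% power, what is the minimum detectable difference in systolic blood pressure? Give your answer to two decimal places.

δ = (z_{α/2} + z_β) · √((σ₁²+σ₂²)/n)
  = (2.576 + 1.282) · √(338/1148)
  = 3.858 · √0.29443
  = 3.858 · 0.5426
  = 2.0934

Minimum detectable difference ≈ 2.09 mmHg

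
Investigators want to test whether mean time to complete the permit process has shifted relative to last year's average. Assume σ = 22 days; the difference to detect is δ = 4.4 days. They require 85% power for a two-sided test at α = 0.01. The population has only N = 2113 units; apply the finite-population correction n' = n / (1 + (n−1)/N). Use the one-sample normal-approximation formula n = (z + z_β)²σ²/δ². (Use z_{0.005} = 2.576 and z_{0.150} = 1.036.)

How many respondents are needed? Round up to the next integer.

n = 283

n = (z_{α/2} + z_β)² · σ² / δ²
  = (2.576 + 1.036)² · 22² / 4.4²
  = 13.0465 · 484 / 19.36
  = 326.16
Finite-population correction (N = 2113): 326.16 / (1 + (326.16 − 1)/2113) = 282.67.
Round up → n = 283.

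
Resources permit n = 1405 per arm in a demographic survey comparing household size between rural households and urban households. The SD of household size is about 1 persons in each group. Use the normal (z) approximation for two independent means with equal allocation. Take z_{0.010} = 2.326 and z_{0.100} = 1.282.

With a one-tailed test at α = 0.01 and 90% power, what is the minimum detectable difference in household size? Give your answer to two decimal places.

δ = (z_α + z_β) · √((σ₁²+σ₂²)/n)
  = (2.326 + 1.282) · √(2/1405)
  = 3.608 · √0.00142
  = 3.608 · 0.0377
  = 0.1361

Minimum detectable difference ≈ 0.14 persons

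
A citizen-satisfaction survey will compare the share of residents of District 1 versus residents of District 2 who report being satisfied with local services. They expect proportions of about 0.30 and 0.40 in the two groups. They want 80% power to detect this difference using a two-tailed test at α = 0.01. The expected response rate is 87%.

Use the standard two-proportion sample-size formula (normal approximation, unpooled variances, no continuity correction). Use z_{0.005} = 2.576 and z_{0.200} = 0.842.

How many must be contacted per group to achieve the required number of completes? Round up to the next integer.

n = 605 per group

n = (z_{α/2} + z_β)² · [p₁(1−p₁) + p₂(1−p₂)] / (p₁ − p₂)²
  = (2.576 + 0.842)² · (0.30·0.70 + 0.40·0.60) / (-0.10)²
  = (3.418)² · (0.2100 + 0.2400) / 0.0100
  = 11.6827 · 0.4500 / 0.0100
  = 525.72
Adjust for 87% response: 525.72 / 0.87 = 604.28.
Round up → n = 605 per group.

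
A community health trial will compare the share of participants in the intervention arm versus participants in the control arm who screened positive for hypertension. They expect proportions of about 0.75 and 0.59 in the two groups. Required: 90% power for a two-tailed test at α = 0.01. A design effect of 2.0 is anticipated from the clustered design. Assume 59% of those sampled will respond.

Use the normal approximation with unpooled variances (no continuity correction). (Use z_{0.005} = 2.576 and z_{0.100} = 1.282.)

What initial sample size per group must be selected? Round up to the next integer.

n = (z_{α/2} + z_β)² · [p₁(1−p₁) + p₂(1−p₂)] / (p₁ − p₂)²
  = (2.576 + 1.282)² · (0.75·0.25 + 0.59·0.41) / (0.16)²
  = (3.858)² · (0.1875 + 0.2419) / 0.0256
  = 14.8842 · 0.4294 / 0.0256
  = 249.66
Design effect: 2.0 × 249.66 = 499.32.
Adjust for 59% response: 499.32 / 0.59 = 846.30.
Round up → n = 847 per group.

n = 847 per group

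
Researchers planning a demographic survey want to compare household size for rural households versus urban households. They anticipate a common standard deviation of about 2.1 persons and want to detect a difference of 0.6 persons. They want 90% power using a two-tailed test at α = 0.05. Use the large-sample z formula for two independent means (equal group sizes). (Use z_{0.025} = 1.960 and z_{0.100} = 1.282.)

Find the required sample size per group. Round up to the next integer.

n = 258 per group

n = (z_{α/2} + z_β)² · (σ₁² + σ₂²) / δ²
  = (1.960 + 1.282)² · (2·2.1² = 8.82) / 0.6²
  = 10.5106 · 8.82 / 0.36
  = 257.51
Round up → n = 258 per group.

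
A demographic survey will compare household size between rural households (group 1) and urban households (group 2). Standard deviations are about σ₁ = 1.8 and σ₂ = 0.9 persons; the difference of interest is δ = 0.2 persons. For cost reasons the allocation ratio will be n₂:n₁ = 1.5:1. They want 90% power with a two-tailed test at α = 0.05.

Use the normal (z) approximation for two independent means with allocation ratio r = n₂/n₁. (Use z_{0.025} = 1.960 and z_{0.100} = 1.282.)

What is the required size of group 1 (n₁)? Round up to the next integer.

n₁ = (z_{α/2} + z_β)² · (σ₁² + σ₂²/r) / δ²
   = (1.960 + 1.282)² · (1.8² + 0.9²/1.5) / 0.2²
   = 10.5106 · (3.24 + 0.54) / 0.04
   = 10.5106 · 3.78 / 0.04
   = 993.25
Round up → n₁ = 994; n₂ = r·n₁ = 1.5 × 994 = 1491.

n₁ = 994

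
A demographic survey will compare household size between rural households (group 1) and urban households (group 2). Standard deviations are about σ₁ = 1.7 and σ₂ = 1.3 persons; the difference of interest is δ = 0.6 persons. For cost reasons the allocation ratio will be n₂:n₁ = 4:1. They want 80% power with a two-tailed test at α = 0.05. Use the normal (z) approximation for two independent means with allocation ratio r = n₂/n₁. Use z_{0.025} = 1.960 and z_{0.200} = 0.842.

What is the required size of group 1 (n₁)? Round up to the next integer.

n₁ = 73

n₁ = (z_{α/2} + z_β)² · (σ₁² + σ₂²/r) / δ²
   = (1.960 + 0.842)² · (1.7² + 1.3²/4) / 0.6²
   = 7.8512 · (2.89 + 0.4225) / 0.36
   = 7.8512 · 3.3125 / 0.36
   = 72.24
Round up → n₁ = 73; n₂ = r·n₁ = 4 × 73 = 292.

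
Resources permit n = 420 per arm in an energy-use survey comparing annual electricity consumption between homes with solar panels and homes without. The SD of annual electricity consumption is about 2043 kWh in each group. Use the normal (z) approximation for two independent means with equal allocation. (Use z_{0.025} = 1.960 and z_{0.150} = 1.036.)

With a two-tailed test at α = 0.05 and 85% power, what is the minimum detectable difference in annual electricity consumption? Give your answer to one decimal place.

δ = (z_{α/2} + z_β) · √((σ₁²+σ₂²)/n)
  = (1.960 + 1.036) · √(8347698/420)
  = 2.996 · √19875.5
  = 2.996 · 140.9804
  = 422.3773

Minimum detectable difference ≈ 422.4 kWh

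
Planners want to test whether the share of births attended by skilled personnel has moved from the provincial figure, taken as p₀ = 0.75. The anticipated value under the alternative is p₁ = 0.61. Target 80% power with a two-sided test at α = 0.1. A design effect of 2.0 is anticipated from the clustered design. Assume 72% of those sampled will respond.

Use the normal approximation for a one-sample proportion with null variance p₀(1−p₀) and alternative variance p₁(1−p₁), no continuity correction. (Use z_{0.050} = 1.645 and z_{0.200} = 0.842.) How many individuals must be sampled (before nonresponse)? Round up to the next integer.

n = 179

n = [z_{α/2}·√(p₀q₀) + z_β·√(p₁q₁)]² / (p₁ − p₀)²
  = [1.645·√(0.75·0.25) + 0.842·√(0.61·0.39)]² / (-0.14)²
  = [1.645·0.4330 + 0.842·0.4877]² / 0.0196
  = [1.1230]² / 0.0196
  = 64.34
Design effect: 2.0 × 64.34 = 128.68.
Adjust for 72% response: 128.68 / 0.72 = 178.73.
Round up → n = 179.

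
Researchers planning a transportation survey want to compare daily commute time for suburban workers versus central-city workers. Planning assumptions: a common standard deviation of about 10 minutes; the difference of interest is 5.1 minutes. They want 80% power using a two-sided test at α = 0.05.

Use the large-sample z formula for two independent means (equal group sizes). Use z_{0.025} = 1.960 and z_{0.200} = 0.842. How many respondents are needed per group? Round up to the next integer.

n = 61 per group

n = (z_{α/2} + z_β)² · (σ₁² + σ₂²) / δ²
  = (1.960 + 0.842)² · (2·10² = 200) / 5.1²
  = 7.8512 · 200 / 26.01
  = 60.37
Round up → n = 61 per group.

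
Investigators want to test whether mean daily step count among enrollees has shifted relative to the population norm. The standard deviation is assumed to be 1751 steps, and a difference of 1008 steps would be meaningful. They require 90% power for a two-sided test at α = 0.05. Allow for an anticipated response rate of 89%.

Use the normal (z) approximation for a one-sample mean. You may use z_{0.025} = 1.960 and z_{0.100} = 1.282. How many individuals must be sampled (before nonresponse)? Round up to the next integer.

n = 36

n = (z_{α/2} + z_β)² · σ² / δ²
  = (1.960 + 1.282)² · 1751² / 1008²
  = 10.5106 · 3066001 / 1016064
  = 31.72
Adjust for 89% response: 31.72 / 0.89 = 35.64.
Round up → n = 36.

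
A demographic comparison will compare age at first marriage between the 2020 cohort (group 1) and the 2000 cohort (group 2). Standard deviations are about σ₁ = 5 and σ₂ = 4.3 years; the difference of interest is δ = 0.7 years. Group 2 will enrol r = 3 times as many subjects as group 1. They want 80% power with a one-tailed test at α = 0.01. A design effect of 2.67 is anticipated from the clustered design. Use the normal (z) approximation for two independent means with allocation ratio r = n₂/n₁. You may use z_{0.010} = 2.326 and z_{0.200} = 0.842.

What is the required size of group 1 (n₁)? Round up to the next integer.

n₁ = (z_α + z_β)² · (σ₁² + σ₂²/r) / δ²
   = (2.326 + 0.842)² · (5² + 4.3²/3) / 0.7²
   = 10.0362 · (25 + 6.1633) / 0.49
   = 10.0362 · 31.1633 / 0.49
   = 638.29
Design effect: 2.67 × 638.29 = 1704.23.
Round up → n₁ = 1705; n₂ = r·n₁ = 3 × 1705 = 5115.

n₁ = 1705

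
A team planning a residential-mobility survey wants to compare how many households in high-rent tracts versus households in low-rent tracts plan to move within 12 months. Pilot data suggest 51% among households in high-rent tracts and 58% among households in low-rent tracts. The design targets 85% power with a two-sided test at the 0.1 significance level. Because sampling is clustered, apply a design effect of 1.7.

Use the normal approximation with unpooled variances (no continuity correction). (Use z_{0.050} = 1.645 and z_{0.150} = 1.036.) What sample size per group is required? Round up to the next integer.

n = (z_{α/2} + z_β)² · [p₁(1−p₁) + p₂(1−p₂)] / (p₁ − p₂)²
  = (1.645 + 1.036)² · (0.51·0.49 + 0.58·0.42) / (-0.07)²
  = (2.681)² · (0.2499 + 0.2436) / 0.0049
  = 7.1878 · 0.4935 / 0.0049
  = 723.91
Design effect: 1.7 × 723.91 = 1230.65.
Round up → n = 1231 per group.

n = 1231 per group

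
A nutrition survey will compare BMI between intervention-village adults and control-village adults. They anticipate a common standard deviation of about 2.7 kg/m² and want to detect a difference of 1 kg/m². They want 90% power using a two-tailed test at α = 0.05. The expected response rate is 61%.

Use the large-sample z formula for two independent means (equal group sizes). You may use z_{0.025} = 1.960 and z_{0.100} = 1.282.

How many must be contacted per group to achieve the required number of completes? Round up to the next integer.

n = (z_{α/2} + z_β)² · (σ₁² + σ₂²) / δ²
  = (1.960 + 1.282)² · (2·2.7² = 14.58) / 1²
  = 10.5106 · 14.58 / 1
  = 153.24
Adjust for 61% response: 153.24 / 0.61 = 251.22.
Round up → n = 252 per group.

n = 252 per group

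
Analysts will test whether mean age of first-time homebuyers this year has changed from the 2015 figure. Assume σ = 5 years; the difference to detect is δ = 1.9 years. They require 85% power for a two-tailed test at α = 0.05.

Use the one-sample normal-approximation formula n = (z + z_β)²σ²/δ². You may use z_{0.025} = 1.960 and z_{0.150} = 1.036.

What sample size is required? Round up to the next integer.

n = (z_{α/2} + z_β)² · σ² / δ²
  = (1.960 + 1.036)² · 5² / 1.9²
  = 8.9760 · 25 / 3.61
  = 62.16
Round up → n = 63.

n = 63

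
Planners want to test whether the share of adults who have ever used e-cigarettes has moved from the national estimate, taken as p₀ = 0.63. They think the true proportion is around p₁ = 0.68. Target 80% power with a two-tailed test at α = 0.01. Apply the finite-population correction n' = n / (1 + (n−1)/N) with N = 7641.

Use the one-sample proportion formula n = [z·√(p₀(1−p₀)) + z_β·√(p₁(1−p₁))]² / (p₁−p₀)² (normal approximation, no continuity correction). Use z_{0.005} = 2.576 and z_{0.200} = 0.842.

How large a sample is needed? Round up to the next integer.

n = [z_{α/2}·√(p₀q₀) + z_β·√(p₁q₁)]² / (p₁ − p₀)²
  = [2.576·√(0.63·0.37) + 0.842·√(0.68·0.32)]² / (0.05)²
  = [2.576·0.4828 + 0.842·0.4665]² / 0.0025
  = [1.6365]² / 0.0025
  = 1071.22
Finite-population correction (N = 7641): 1071.22 / (1 + (1071.22 − 1)/7641) = 939.62.
Round up → n = 940.

n = 940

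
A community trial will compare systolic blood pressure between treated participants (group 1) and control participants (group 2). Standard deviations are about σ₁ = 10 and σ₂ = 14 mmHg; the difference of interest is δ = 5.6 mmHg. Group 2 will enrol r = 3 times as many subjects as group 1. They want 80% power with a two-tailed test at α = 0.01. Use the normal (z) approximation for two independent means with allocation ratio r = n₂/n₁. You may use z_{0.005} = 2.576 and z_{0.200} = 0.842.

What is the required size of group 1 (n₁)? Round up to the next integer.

n₁ = (z_{α/2} + z_β)² · (σ₁² + σ₂²/r) / δ²
   = (2.576 + 0.842)² · (10² + 14²/3) / 5.6²
   = 11.6827 · (100 + 65.3333) / 31.36
   = 11.6827 · 165.3333 / 31.36
   = 61.59
Round up → n₁ = 62; n₂ = r·n₁ = 3 × 62 = 186.

n₁ = 62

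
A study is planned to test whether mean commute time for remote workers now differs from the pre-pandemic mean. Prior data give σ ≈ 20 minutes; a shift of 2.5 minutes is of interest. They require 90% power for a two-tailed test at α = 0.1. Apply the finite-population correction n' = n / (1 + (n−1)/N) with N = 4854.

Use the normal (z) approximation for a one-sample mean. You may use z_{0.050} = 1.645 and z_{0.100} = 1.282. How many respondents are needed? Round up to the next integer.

n = (z_{α/2} + z_β)² · σ² / δ²
  = (1.645 + 1.282)² · 20² / 2.5²
  = 8.5673 · 400 / 6.25
  = 548.31
Finite-population correction (N = 4854): 548.31 / (1 + (548.31 − 1)/4854) = 492.75.
Round up → n = 493.

n = 493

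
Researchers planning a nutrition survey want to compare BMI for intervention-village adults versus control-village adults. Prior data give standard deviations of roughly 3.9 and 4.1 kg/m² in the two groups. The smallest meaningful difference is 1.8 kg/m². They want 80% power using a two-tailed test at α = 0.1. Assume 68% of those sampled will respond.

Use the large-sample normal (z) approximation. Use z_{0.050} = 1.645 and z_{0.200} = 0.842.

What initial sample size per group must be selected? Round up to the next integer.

n = 90 per group

n = (z_{α/2} + z_β)² · (σ₁² + σ₂²) / δ²
  = (1.645 + 0.842)² · (3.9² + 4.1² = 32.02) / 1.8²
  = 6.1852 · 32.02 / 3.24
  = 61.13
Adjust for 68% response: 61.13 / 0.68 = 89.89.
Round up → n = 90 per group.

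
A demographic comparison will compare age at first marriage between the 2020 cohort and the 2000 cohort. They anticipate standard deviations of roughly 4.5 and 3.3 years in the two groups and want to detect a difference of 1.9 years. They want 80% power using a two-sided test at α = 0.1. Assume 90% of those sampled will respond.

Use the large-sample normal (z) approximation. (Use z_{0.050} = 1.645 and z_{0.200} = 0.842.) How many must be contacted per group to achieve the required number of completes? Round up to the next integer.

n = (z_{α/2} + z_β)² · (σ₁² + σ₂²) / δ²
  = (1.645 + 0.842)² · (4.5² + 3.3² = 31.14) / 1.9²
  = 6.1852 · 31.14 / 3.61
  = 53.35
Adjust for 90% response: 53.35 / 0.90 = 59.28.
Round up → n = 60 per group.

n = 60 per group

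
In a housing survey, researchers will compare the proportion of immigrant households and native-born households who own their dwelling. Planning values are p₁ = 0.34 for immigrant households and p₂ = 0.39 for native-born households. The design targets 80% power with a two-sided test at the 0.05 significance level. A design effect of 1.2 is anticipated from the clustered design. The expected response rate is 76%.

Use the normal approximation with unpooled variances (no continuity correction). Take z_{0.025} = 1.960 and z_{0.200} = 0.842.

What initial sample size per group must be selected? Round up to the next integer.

n = 2293 per group

n = (z_{α/2} + z_β)² · [p₁(1−p₁) + p₂(1−p₂)] / (p₁ − p₂)²
  = (1.960 + 0.842)² · (0.34·0.66 + 0.39·0.61) / (-0.05)²
  = (2.802)² · (0.2244 + 0.2379) / 0.0025
  = 7.8512 · 0.4623 / 0.0025
  = 1451.84
Design effect: 1.2 × 1451.84 = 1742.21.
Adjust for 76% response: 1742.21 / 0.76 = 2292.39.
Round up → n = 2293 per group.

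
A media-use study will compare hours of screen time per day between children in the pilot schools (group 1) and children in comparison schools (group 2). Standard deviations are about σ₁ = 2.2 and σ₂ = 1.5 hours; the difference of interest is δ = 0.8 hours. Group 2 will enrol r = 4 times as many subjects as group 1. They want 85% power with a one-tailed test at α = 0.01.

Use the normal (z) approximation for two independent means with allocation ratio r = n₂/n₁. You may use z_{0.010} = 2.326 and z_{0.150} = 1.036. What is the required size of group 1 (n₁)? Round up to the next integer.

n₁ = 96

n₁ = (z_α + z_β)² · (σ₁² + σ₂²/r) / δ²
   = (2.326 + 1.036)² · (2.2² + 1.5²/4) / 0.8²
   = 11.3030 · (4.84 + 0.5625) / 0.64
   = 11.3030 · 5.4025 / 0.64
   = 95.41
Round up → n₁ = 96; n₂ = r·n₁ = 4 × 96 = 384.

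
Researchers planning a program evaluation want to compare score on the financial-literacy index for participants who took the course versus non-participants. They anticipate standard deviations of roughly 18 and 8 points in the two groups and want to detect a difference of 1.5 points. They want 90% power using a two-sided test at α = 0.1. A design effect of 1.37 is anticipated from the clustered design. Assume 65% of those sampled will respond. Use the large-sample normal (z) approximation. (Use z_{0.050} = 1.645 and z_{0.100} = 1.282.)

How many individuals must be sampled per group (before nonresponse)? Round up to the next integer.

n = (z_{α/2} + z_β)² · (σ₁² + σ₂²) / δ²
  = (1.645 + 1.282)² · (18² + 8² = 388) / 1.5²
  = 8.5673 · 388 / 2.25
  = 1477.39
Design effect: 1.37 × 1477.39 = 2024.02.
Adjust for 65% response: 2024.02 / 0.65 = 3113.88.
Round up → n = 3114 per group.

n = 3114 per group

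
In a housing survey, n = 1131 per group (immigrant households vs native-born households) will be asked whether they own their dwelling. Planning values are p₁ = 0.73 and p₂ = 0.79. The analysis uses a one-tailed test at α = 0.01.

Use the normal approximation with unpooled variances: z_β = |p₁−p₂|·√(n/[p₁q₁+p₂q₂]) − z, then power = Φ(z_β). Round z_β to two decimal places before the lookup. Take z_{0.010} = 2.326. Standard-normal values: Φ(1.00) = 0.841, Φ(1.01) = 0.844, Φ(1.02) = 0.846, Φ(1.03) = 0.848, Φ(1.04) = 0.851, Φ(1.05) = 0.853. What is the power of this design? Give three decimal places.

z_β = |p₁−p₂|·√(n/[p₁q₁+p₂q₂]) − z_α
    = 0.06 · √(1131/0.3630) − 2.326
    = 0.06 · 55.8185 − 2.326
    = 3.3491 − 2.326 = 1.0231 → 1.02
Power = Φ(1.02) = 0.846.

Power ≈ 0.846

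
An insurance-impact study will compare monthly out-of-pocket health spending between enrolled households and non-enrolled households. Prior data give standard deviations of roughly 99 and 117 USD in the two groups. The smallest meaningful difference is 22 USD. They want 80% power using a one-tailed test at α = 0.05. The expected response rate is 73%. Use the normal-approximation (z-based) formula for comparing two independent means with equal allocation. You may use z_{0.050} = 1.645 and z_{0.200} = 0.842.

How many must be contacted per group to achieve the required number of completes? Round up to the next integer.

n = 412 per group

n = (z_α + z_β)² · (σ₁² + σ₂²) / δ²
  = (1.645 + 0.842)² · (99² + 117² = 23490) / 22²
  = 6.1852 · 23490 / 484
  = 300.19
Adjust for 73% response: 300.19 / 0.73 = 411.21.
Round up → n = 412 per group.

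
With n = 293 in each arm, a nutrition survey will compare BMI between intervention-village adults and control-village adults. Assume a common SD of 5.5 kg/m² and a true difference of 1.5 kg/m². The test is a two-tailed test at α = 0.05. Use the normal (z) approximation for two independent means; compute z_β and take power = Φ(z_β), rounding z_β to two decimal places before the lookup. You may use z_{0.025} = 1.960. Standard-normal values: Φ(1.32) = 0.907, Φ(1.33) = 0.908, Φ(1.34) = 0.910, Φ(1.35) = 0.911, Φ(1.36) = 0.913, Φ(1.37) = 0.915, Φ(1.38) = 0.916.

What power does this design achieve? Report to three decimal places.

z_β = δ·√(n/(σ₁²+σ₂²)) − z_{α/2}
    = 1.5 · √(293/60.5) − 1.960
    = 1.5 · 2.20068 − 1.960
    = 3.3010 − 1.960 = 1.3410 → 1.34
Power = Φ(1.34) = 0.910.

Power ≈ 0.910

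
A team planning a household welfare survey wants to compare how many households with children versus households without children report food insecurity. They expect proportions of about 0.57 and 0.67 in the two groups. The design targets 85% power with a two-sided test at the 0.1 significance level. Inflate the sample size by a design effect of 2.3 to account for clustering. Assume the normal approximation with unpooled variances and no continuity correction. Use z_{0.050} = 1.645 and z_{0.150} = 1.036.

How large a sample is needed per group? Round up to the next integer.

n = (z_{α/2} + z_β)² · [p₁(1−p₁) + p₂(1−p₂)] / (p₁ − p₂)²
  = (1.645 + 1.036)² · (0.57·0.43 + 0.67·0.33) / (-0.10)²
  = (2.681)² · (0.2451 + 0.2211) / 0.0100
  = 7.1878 · 0.4662 / 0.0100
  = 335.09
Design effect: 2.3 × 335.09 = 770.71.
Round up → n = 771 per group.

n = 771 per group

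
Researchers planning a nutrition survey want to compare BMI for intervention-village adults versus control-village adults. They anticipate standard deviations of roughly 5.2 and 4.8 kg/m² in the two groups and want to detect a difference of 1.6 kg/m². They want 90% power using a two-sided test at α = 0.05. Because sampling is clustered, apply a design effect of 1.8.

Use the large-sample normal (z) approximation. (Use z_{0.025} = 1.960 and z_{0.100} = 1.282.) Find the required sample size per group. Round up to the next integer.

n = 371 per group

n = (z_{α/2} + z_β)² · (σ₁² + σ₂²) / δ²
  = (1.960 + 1.282)² · (5.2² + 4.8² = 50.08) / 1.6²
  = 10.5106 · 50.08 / 2.56
  = 205.61
Design effect: 1.8 × 205.61 = 370.10.
Round up → n = 371 per group.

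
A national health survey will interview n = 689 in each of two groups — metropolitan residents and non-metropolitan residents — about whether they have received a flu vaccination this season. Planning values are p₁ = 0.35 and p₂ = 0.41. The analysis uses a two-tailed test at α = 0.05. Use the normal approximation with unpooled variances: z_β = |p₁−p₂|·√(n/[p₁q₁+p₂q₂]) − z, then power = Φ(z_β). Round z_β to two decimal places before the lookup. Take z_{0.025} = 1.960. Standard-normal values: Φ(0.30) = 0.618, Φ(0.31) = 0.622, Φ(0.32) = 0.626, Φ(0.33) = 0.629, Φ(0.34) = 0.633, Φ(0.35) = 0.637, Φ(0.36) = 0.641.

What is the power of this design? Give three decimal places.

Power ≈ 0.633

z_β = |p₁−p₂|·√(n/[p₁q₁+p₂q₂]) − z_{α/2}
    = 0.06 · √(689/0.4694) − 1.960
    = 0.06 · 38.3123 − 1.960
    = 2.2987 − 1.960 = 0.3387 → 0.34
Power = Φ(0.34) = 0.633.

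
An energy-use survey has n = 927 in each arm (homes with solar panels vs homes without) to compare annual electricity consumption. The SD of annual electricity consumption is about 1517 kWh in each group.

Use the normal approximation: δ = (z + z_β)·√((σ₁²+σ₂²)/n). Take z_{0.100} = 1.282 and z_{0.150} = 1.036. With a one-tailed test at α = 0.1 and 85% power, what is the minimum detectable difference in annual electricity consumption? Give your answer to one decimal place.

Minimum detectable difference ≈ 163.3 kWh

δ = (z_α + z_β) · √((σ₁²+σ₂²)/n)
  = (1.282 + 1.036) · √(4602578/927)
  = 2.318 · √4965.0
  = 2.318 · 70.4629
  = 163.3331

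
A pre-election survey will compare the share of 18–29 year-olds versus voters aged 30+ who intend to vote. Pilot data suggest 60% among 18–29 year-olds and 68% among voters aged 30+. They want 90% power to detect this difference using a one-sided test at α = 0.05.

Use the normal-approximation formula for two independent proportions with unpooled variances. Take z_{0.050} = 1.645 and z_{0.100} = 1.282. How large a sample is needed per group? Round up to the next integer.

n = 613 per group

n = (z_α + z_β)² · [p₁(1−p₁) + p₂(1−p₂)] / (p₁ − p₂)²
  = (1.645 + 1.282)² · (0.60·0.40 + 0.68·0.32) / (-0.08)²
  = (2.927)² · (0.2400 + 0.2176) / 0.0064
  = 8.5673 · 0.4576 / 0.0064
  = 612.56
Round up → n = 613 per group.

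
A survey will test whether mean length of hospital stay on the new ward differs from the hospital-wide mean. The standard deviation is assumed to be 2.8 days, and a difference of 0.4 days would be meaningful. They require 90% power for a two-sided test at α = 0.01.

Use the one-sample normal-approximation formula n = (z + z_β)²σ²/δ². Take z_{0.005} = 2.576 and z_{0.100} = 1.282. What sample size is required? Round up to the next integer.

n = 730

n = (z_{α/2} + z_β)² · σ² / δ²
  = (2.576 + 1.282)² · 2.8² / 0.4²
  = 14.8842 · 7.84 / 0.16
  = 729.32
Round up → n = 730.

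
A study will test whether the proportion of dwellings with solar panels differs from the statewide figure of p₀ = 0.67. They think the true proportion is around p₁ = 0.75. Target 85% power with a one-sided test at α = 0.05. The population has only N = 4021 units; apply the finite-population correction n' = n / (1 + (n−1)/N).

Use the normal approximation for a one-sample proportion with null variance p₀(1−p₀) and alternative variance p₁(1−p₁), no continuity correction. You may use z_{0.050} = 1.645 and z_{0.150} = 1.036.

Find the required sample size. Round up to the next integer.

n = 221

n = [z_α·√(p₀q₀) + z_β·√(p₁q₁)]² / (p₁ − p₀)²
  = [1.645·√(0.67·0.33) + 1.036·√(0.75·0.25)]² / (0.08)²
  = [1.645·0.4702 + 1.036·0.4330]² / 0.0064
  = [1.2221]² / 0.0064
  = 233.36
Finite-population correction (N = 4021): 233.36 / (1 + (233.36 − 1)/4021) = 220.62.
Round up → n = 221.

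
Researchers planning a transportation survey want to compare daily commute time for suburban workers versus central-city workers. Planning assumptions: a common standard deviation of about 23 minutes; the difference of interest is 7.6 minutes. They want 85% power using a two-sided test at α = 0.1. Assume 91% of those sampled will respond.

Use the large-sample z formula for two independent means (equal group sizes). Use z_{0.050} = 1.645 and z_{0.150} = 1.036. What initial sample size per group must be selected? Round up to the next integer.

n = 145 per group

n = (z_{α/2} + z_β)² · (σ₁² + σ₂²) / δ²
  = (1.645 + 1.036)² · (2·23² = 1058) / 7.6²
  = 7.1878 · 1058 / 57.76
  = 131.66
Adjust for 91% response: 131.66 / 0.91 = 144.68.
Round up → n = 145 per group.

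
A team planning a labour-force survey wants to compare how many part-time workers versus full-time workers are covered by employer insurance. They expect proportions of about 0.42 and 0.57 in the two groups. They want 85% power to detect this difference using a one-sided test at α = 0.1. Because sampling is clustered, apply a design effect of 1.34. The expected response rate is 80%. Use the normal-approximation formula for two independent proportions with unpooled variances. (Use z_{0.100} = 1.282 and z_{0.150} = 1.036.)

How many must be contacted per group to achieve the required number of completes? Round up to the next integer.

n = (z_α + z_β)² · [p₁(1−p₁) + p₂(1−p₂)] / (p₁ − p₂)²
  = (1.282 + 1.036)² · (0.42·0.58 + 0.57·0.43) / (-0.15)²
  = (2.318)² · (0.2436 + 0.2451) / 0.0225
  = 5.3731 · 0.4887 / 0.0225
  = 116.70
Design effect: 1.34 × 116.70 = 156.38.
Adjust for 80% response: 156.38 / 0.80 = 195.48.
Round up → n = 196 per group.

n = 196 per group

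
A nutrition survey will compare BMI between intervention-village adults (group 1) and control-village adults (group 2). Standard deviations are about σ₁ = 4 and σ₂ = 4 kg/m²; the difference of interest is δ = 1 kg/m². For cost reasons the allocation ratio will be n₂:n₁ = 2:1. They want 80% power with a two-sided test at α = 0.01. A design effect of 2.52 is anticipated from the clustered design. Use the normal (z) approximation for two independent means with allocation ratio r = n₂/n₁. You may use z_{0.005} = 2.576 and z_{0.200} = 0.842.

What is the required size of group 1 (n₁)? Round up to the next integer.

n₁ = 707

n₁ = (z_{α/2} + z_β)² · (σ₁² + σ₂²/r) / δ²
   = (2.576 + 0.842)² · (4² + 4²/2) / 1²
   = 11.6827 · (16 + 8) / 1
   = 11.6827 · 24 / 1
   = 280.39
Design effect: 2.52 × 280.39 = 706.57.
Round up → n₁ = 707; n₂ = r·n₁ = 2 × 707 = 1414.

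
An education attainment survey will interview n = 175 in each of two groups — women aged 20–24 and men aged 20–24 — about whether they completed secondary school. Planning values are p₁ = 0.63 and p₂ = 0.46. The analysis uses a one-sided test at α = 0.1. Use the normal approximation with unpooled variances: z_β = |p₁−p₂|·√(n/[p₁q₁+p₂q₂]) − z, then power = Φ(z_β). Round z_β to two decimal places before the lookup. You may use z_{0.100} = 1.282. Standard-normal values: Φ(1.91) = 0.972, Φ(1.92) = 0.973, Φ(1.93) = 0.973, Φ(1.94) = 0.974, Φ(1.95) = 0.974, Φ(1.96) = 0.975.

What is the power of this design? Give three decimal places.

z_β = |p₁−p₂|·√(n/[p₁q₁+p₂q₂]) − z_α
    = 0.17 · √(175/0.4815) − 1.282
    = 0.17 · 19.0643 − 1.282
    = 3.2409 − 1.282 = 1.9589 → 1.96
Power = Φ(1.96) = 0.975.

Power ≈ 0.975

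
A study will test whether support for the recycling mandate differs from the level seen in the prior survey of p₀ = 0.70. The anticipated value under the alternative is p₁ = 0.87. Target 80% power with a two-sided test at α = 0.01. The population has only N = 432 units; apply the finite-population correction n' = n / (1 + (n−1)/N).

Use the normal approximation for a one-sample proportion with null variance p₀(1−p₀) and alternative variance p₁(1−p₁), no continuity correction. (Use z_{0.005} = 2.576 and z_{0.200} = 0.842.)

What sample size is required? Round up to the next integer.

n = [z_{α/2}·√(p₀q₀) + z_β·√(p₁q₁)]² / (p₁ − p₀)²
  = [2.576·√(0.70·0.30) + 0.842·√(0.87·0.13)]² / (0.17)²
  = [2.576·0.4583 + 0.842·0.3363]² / 0.0289
  = [1.4636]² / 0.0289
  = 74.13
Finite-population correction (N = 432): 74.13 / (1 + (74.13 − 1)/432) = 63.39.
Round up → n = 64.

n = 64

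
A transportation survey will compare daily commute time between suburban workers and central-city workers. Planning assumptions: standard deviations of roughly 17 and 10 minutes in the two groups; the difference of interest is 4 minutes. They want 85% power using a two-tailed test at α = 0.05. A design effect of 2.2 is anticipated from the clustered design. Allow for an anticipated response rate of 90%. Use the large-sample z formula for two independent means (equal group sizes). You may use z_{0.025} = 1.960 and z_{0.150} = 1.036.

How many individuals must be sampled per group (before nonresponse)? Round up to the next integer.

n = (z_{α/2} + z_β)² · (σ₁² + σ₂²) / δ²
  = (1.960 + 1.036)² · (17² + 10² = 389) / 4²
  = 8.9760 · 389 / 16
  = 218.23
Design effect: 2.2 × 218.23 = 480.10.
Adjust for 90% response: 480.10 / 0.90 = 533.45.
Round up → n = 534 per group.

n = 534 per group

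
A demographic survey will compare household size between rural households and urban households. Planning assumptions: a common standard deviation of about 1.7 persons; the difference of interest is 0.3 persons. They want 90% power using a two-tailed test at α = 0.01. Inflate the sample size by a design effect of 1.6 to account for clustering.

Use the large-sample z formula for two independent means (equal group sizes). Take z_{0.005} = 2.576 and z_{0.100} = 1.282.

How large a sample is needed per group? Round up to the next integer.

n = (z_{α/2} + z_β)² · (σ₁² + σ₂²) / δ²
  = (2.576 + 1.282)² · (2·1.7² = 5.78) / 0.3²
  = 14.8842 · 5.78 / 0.09
  = 955.89
Design effect: 1.6 × 955.89 = 1529.43.
Round up → n = 1530 per group.

n = 1530 per group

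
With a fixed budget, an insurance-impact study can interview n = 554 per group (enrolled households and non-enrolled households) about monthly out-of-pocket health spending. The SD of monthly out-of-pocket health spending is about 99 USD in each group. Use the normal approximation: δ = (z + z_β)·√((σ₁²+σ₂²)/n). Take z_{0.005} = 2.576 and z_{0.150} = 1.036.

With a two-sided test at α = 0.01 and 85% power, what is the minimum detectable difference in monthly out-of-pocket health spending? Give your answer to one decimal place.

Minimum detectable difference ≈ 21.5 USD

δ = (z_{α/2} + z_β) · √((σ₁²+σ₂²)/n)
  = (2.576 + 1.036) · √(19602/554)
  = 3.612 · √35.3827
  = 3.612 · 5.9483
  = 21.4854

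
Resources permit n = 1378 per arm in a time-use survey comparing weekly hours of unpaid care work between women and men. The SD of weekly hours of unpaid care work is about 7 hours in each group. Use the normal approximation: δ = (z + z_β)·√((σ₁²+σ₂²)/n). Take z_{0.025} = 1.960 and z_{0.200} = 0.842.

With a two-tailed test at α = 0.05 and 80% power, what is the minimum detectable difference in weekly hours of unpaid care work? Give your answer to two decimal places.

Minimum detectable difference ≈ 0.75 hours

δ = (z_{α/2} + z_β) · √((σ₁²+σ₂²)/n)
  = (1.960 + 0.842) · √(98/1378)
  = 2.802 · √0.07112
  = 2.802 · 0.2667
  = 0.7472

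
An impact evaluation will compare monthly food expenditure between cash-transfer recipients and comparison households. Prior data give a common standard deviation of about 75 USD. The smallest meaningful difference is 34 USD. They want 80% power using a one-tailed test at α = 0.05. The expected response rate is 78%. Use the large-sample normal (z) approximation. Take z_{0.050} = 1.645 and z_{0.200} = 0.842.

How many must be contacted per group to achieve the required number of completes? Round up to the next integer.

n = (z_α + z_β)² · (σ₁² + σ₂²) / δ²
  = (1.645 + 0.842)² · (2·75² = 11250) / 34²
  = 6.1852 · 11250 / 1156
  = 60.19
Adjust for 78% response: 60.19 / 0.78 = 77.17.
Round up → n = 78 per group.

n = 78 per group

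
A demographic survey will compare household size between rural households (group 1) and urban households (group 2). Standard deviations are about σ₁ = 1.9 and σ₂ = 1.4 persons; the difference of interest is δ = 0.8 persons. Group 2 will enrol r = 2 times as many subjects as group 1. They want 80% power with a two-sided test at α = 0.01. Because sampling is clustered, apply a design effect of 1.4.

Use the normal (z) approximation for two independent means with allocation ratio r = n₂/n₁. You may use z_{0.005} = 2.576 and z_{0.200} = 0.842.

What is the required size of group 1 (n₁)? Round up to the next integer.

n₁ = (z_{α/2} + z_β)² · (σ₁² + σ₂²/r) / δ²
   = (2.576 + 0.842)² · (1.9² + 1.4²/2) / 0.8²
   = 11.6827 · (3.61 + 0.98) / 0.64
   = 11.6827 · 4.59 / 0.64
   = 83.79
Design effect: 1.4 × 83.79 = 117.30.
Round up → n₁ = 118; n₂ = r·n₁ = 2 × 118 = 236.

n₁ = 118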